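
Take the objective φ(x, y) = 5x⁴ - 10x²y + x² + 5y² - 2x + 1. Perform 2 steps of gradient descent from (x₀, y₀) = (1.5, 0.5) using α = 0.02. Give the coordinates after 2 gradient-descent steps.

∇φ = (20x³ - 20xy + 2x - 2, -10x² + 10y)
(x₁, y₁) = (1.5, 0.5) − 0.02·(53.5, -17.5) = (0.43, 0.85)
(x₂, y₂) = (0.43, 0.85) − 0.02·(-6.85986, 6.651) = (0.5671972, 0.71698)

(0.5671972, 0.71698)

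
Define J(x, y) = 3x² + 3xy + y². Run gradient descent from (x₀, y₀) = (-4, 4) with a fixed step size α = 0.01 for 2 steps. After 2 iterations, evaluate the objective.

13.13755792

∇J = (6x + 3y, 3x + 2y)
(x₁, y₁) = (-4, 4) − 0.01·(-12, -4) = (-3.88, 4.04)
(x₂, y₂) = (-3.88, 4.04) − 0.01·(-11.16, -3.56) = (-3.7684, 4.0756)
J(-3.7684, 4.0756) = 13.13755792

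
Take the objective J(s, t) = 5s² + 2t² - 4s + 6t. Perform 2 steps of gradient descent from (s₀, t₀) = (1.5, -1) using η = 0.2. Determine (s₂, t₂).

(1.5, -1.48)

∇J = (10s - 4, 4t + 6)
Step 1: at (1.5, -1), ∇J = (11, 2) → (1.5, -1) − 0.2·(11, 2) = (-0.7, -1.4)
Step 2: at (-0.7, -1.4), ∇J = (-11, 0.4) → (-0.7, -1.4) − 0.2·(-11, 0.4) = (1.5, -1.48)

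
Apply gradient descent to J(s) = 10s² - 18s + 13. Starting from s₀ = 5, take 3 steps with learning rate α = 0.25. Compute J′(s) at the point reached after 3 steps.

J′(s) = 20s - 18
Step 1: J′(5) = 82; s₁ = 5 − 0.25·82 = -15.5
Step 2: J′(-15.5) = -328; s₂ = -15.5 − 0.25·(-328) = 66.5
Step 3: J′(66.5) = 1312; s₃ = 66.5 − 0.25·1312 = -261.5
J′(s) at (-261.5) = -5248

-5248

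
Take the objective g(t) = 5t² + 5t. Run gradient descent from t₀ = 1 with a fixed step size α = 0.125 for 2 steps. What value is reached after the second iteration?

g′(t) = 10t + 5
t₁ = 1 − 0.125·15 = -0.875
t₂ = -0.875 − 0.125·(-3.75) = -0.40625

-0.40625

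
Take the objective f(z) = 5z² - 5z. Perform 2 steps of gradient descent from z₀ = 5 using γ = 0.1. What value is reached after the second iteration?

0.5

f′(z) = 10z - 5
z₁ = 5 − 0.1·45 = 0.5
z₂ = 0.5 − 0.1·0 = 0.5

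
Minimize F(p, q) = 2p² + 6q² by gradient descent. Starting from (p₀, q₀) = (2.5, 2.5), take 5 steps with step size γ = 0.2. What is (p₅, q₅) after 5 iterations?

∇F = (4p, 12q)
Step 1: at (2.5, 2.5), ∇F = (10, 30) → (2.5, 2.5) − 0.2·(10, 30) = (0.5, -3.5)
Step 2: at (0.5, -3.5), ∇F = (2, -42) → (0.5, -3.5) − 0.2·(2, -42) = (0.1, 4.9)
Step 3: at (0.1, 4.9), ∇F = (0.4, 58.8) → (0.1, 4.9) − 0.2·(0.4, 58.8) = (0.02, -6.86)
Step 4: at (0.02, -6.86), ∇F = (0.08, -82.32) → (0.02, -6.86) − 0.2·(0.08, -82.32) = (0.004, 9.604)
Step 5: at (0.004, 9.604), ∇F = (0.016, 115.248) → (0.004, 9.604) − 0.2·(0.016, 115.248) = (0.0008, -13.4456)

(0.0008, -13.4456)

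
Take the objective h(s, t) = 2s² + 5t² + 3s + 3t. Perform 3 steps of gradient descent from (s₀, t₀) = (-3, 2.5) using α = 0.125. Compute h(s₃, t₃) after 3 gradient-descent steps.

-1.4072265625

∇h = (4s + 3, 10t + 3)
(s₁, t₁) = (-3, 2.5) − 0.125·(-9, 28) = (-1.875, -1)
(s₂, t₂) = (-1.875, -1) − 0.125·(-4.5, -7) = (-1.3125, -0.125)
(s₃, t₃) = (-1.3125, -0.125) − 0.125·(-2.25, 1.75) = (-1.03125, -0.34375)
h(-1.03125, -0.34375) = -1.4072265625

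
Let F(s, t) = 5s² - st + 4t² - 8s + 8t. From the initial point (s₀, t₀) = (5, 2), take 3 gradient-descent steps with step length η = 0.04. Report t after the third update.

0.22464

∇F = (10s - t - 8, -s + 8t + 8)
Step 1: at (5, 2), ∇F = (40, 19) → (5, 2) − 0.04·(40, 19) = (3.4, 1.24)
Step 2: at (3.4, 1.24), ∇F = (24.76, 14.52) → (3.4, 1.24) − 0.04·(24.76, 14.52) = (2.4096, 0.6592)
Step 3: at (2.4096, 0.6592), ∇F = (15.4368, 10.864) → (2.4096, 0.6592) − 0.04·(15.4368, 10.864) = (1.792128, 0.22464)
t = 0.22464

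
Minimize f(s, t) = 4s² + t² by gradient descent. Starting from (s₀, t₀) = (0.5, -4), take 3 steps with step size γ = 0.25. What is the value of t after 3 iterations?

-0.5

∇f = (8s, 2t)
(s₁, t₁) = (0.5, -4) − 0.25·(4, -8) = (-0.5, -2)
(s₂, t₂) = (-0.5, -2) − 0.25·(-4, -4) = (0.5, -1)
(s₃, t₃) = (0.5, -1) − 0.25·(4, -2) = (-0.5, -0.5)
t = -0.5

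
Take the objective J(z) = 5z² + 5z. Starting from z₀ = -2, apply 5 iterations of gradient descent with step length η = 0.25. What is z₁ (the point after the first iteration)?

J′(z) = 10z + 5
z₁ = -2 − 0.25·(-15) = 1.75

1.75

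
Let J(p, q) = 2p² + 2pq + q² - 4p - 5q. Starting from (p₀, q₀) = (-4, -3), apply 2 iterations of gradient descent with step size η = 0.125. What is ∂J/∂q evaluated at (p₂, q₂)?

∇J = (4p + 2q - 4, 2p + 2q - 5)
(p₁, q₁) = (-4, -3) − 0.125·(-26, -19) = (-0.75, -0.625)
(p₂, q₂) = (-0.75, -0.625) − 0.125·(-8.25, -7.75) = (0.28125, 0.34375)
∂J/∂q at (0.28125, 0.34375) = -3.75

-3.75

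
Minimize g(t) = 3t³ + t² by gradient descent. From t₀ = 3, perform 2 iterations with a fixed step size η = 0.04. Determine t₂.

-0.524544

g′(t) = 9t² + 2t
Step 1: g′(3) = 87; t₁ = 3 − 0.04·87 = -0.48
Step 2: g′(-0.48) = 1.1136; t₂ = -0.48 − 0.04·1.1136 = -0.524544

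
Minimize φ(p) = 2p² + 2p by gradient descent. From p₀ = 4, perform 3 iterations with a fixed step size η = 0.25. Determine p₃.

-0.5

φ′(p) = 4p + 2
Step 1: φ′(4) = 18; p₁ = 4 − 0.25·18 = -0.5
Step 2: φ′(-0.5) = 0; p₂ = -0.5 − 0.25·0 = -0.5
Step 3: φ′(-0.5) = 0; p₃ = -0.5 − 0.25·0 = -0.5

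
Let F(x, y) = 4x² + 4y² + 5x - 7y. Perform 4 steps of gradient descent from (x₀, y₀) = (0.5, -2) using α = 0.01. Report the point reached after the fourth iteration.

∇F = (8x + 5, 8y - 7)
(x₁, y₁) = (0.5, -2) − 0.01·(9, -23) = (0.41, -1.77)
(x₂, y₂) = (0.41, -1.77) − 0.01·(8.28, -21.16) = (0.3272, -1.5584)
(x₃, y₃) = (0.3272, -1.5584) − 0.01·(7.6176, -19.4672) = (0.251024, -1.363728)
(x₄, y₄) = (0.251024, -1.363728) − 0.01·(7.008192, -17.909824) = (0.18094208, -1.18462976)

(0.18094208, -1.18462976)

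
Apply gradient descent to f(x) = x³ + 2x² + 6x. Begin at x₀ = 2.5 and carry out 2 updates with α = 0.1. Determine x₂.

f′(x) = 3x² + 4x + 6
x₁ = 2.5 − 0.1·34.75 = -0.975
x₂ = -0.975 − 0.1·4.951875 = -1.4701875

-1.4701875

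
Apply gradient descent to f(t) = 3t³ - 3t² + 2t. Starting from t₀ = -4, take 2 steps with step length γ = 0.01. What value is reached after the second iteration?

f′(t) = 9t² - 6t + 2
t₁ = -4 − 0.01·170 = -5.7
t₂ = -5.7 − 0.01·328.61 = -8.9861

-8.9861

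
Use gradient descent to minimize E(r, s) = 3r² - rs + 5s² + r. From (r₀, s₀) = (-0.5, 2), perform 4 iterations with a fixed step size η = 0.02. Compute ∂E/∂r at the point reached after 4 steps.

-1.43098624

∇E = (6r - s + 1, -r + 10s)
Step 1: at (-0.5, 2), ∇E = (-4, 20.5) → (-0.5, 2) − 0.02·(-4, 20.5) = (-0.42, 1.59)
Step 2: at (-0.42, 1.59), ∇E = (-3.11, 16.32) → (-0.42, 1.59) − 0.02·(-3.11, 16.32) = (-0.3578, 1.2636)
Step 3: at (-0.3578, 1.2636), ∇E = (-2.4104, 12.9938) → (-0.3578, 1.2636) − 0.02·(-2.4104, 12.9938) = (-0.309592, 1.003724)
Step 4: at (-0.309592, 1.003724), ∇E = (-1.861276, 10.346832) → (-0.309592, 1.003724) − 0.02·(-1.861276, 10.346832) = (-0.27236648, 0.79678736)
∂E/∂r at (-0.27236648, 0.79678736) = -1.43098624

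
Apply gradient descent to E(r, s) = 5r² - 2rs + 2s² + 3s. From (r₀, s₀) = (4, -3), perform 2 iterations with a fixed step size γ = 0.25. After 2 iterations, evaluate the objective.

∇E = (10r - 2s, -2r + 4s + 3)
(r₁, s₁) = (4, -3) − 0.25·(46, -17) = (-7.5, 1.25)
(r₂, s₂) = (-7.5, 1.25) − 0.25·(-77.5, 23) = (11.875, -4.5)
E(11.875, -4.5) = 838.953125

838.953125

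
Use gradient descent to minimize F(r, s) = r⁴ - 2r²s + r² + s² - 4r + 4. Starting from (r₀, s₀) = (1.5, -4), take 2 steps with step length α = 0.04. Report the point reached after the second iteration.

(0.17438976, -3.219872)

∇F = (4r³ - 4rs + 2r - 4, -2r² + 2s)
Step 1: at (1.5, -4), ∇F = (36.5, -12.5) → (1.5, -4) − 0.04·(36.5, -12.5) = (0.04, -3.5)
Step 2: at (0.04, -3.5), ∇F = (-3.359744, -7.0032) → (0.04, -3.5) − 0.04·(-3.359744, -7.0032) = (0.17438976, -3.219872)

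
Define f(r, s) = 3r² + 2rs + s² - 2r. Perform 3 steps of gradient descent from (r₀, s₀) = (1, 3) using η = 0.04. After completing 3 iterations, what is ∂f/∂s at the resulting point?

∇f = (6r + 2s - 2, 2r + 2s)
(r₁, s₁) = (1, 3) − 0.04·(10, 8) = (0.6, 2.68)
(r₂, s₂) = (0.6, 2.68) − 0.04·(6.96, 6.56) = (0.3216, 2.4176)
(r₃, s₃) = (0.3216, 2.4176) − 0.04·(4.7648, 5.4784) = (0.131008, 2.198464)
∂f/∂s at (0.131008, 2.198464) = 4.658944

4.658944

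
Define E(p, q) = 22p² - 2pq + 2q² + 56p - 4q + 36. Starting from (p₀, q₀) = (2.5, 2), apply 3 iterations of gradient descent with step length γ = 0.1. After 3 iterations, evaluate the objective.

466938.761984

∇E = (44p - 2q + 56, -2p + 4q - 4)
(p₁, q₁) = (2.5, 2) − 0.1·(162, -1) = (-13.7, 2.1)
(p₂, q₂) = (-13.7, 2.1) − 0.1·(-551, 31.8) = (41.4, -1.08)
(p₃, q₃) = (41.4, -1.08) − 0.1·(1879.76, -91.12) = (-146.576, 8.032)
E(-146.576, 8.032) = 466938.761984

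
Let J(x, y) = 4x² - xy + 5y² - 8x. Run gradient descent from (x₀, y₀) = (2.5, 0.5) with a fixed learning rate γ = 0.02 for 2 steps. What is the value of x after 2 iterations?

∇J = (8x - y - 8, -x + 10y)
(x₁, y₁) = (2.5, 0.5) − 0.02·(11.5, 2.5) = (2.27, 0.45)
(x₂, y₂) = (2.27, 0.45) − 0.02·(9.71, 2.23) = (2.0758, 0.4054)
x = 2.0758

2.0758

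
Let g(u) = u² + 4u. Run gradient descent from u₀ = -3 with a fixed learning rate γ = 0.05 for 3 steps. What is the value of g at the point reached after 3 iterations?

g′(u) = 2u + 4
u₁ = -3 − 0.05·(-2) = -2.9
u₂ = -2.9 − 0.05·(-1.8) = -2.81
u₃ = -2.81 − 0.05·(-1.62) = -2.729
g(-2.729) = -3.468559

-3.468559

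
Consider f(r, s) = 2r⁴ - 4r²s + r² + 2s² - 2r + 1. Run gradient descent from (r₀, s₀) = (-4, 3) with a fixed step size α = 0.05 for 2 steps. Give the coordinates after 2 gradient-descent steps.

∇f = (8r³ - 8rs + 2r - 2, -4r² + 4s)
(r₁, s₁) = (-4, 3) − 0.05·(-426, -52) = (17.3, 5.6)
(r₂, s₂) = (17.3, 5.6) − 0.05·(40679.296, -1174.76) = (-2016.6648, 64.338)

(-2016.6648, 64.338)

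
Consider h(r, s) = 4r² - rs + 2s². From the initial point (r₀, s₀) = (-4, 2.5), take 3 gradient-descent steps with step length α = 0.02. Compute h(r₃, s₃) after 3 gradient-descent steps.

30.60922179248

∇h = (8r - s, -r + 4s)
(r₁, s₁) = (-4, 2.5) − 0.02·(-34.5, 14) = (-3.31, 2.22)
(r₂, s₂) = (-3.31, 2.22) − 0.02·(-28.7, 12.19) = (-2.736, 1.9762)
(r₃, s₃) = (-2.736, 1.9762) − 0.02·(-23.8642, 10.6408) = (-2.258716, 1.763384)
h(-2.258716, 1.763384) = 30.60922179248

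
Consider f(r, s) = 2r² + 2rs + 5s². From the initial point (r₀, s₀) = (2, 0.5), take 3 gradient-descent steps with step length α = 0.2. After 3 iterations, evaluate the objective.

11.79432

∇f = (4r + 2s, 2r + 10s)
(r₁, s₁) = (2, 0.5) − 0.2·(9, 9) = (0.2, -1.3)
(r₂, s₂) = (0.2, -1.3) − 0.2·(-1.8, -12.6) = (0.56, 1.22)
(r₃, s₃) = (0.56, 1.22) − 0.2·(4.68, 13.32) = (-0.376, -1.444)
f(-0.376, -1.444) = 11.79432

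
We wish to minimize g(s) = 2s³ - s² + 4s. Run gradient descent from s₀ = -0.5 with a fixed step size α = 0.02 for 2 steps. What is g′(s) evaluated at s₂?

9.242574065504

g′(s) = 6s² - 2s + 4
Step 1: g′(-0.5) = 6.5; s₁ = -0.5 − 0.02·6.5 = -0.63
Step 2: g′(-0.63) = 7.6414; s₂ = -0.63 − 0.02·7.6414 = -0.782828
g′(s) at (-0.782828) = 9.242574065504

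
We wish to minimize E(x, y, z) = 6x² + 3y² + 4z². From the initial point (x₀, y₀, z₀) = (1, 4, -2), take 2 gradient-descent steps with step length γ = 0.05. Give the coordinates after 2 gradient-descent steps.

∇E = (12x, 6y, 8z)
Step 1: at (1, 4, -2), ∇E = (12, 24, -16) → (1, 4, -2) − 0.05·(12, 24, -16) = (0.4, 2.8, -1.2)
Step 2: at (0.4, 2.8, -1.2), ∇E = (4.8, 16.8, -9.6) → (0.4, 2.8, -1.2) − 0.05·(4.8, 16.8, -9.6) = (0.16, 1.96, -0.72)

(0.16, 1.96, -0.72)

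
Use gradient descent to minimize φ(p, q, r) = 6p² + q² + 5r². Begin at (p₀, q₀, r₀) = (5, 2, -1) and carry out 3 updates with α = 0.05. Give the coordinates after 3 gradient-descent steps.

∇φ = (12p, 2q, 10r)
Step 1: at (5, 2, -1), ∇φ = (60, 4, -10) → (5, 2, -1) − 0.05·(60, 4, -10) = (2, 1.8, -0.5)
Step 2: at (2, 1.8, -0.5), ∇φ = (24, 3.6, -5) → (2, 1.8, -0.5) − 0.05·(24, 3.6, -5) = (0.8, 1.62, -0.25)
Step 3: at (0.8, 1.62, -0.25), ∇φ = (9.6, 3.24, -2.5) → (0.8, 1.62, -0.25) − 0.05·(9.6, 3.24, -2.5) = (0.32, 1.458, -0.125)

(0.32, 1.458, -0.125)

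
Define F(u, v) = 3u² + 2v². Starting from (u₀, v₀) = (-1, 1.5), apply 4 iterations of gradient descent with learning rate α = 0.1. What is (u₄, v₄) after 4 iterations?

∇F = (6u, 4v)
Step 1: at (-1, 1.5), ∇F = (-6, 6) → (-1, 1.5) − 0.1·(-6, 6) = (-0.4, 0.9)
Step 2: at (-0.4, 0.9), ∇F = (-2.4, 3.6) → (-0.4, 0.9) − 0.1·(-2.4, 3.6) = (-0.16, 0.54)
Step 3: at (-0.16, 0.54), ∇F = (-0.96, 2.16) → (-0.16, 0.54) − 0.1·(-0.96, 2.16) = (-0.064, 0.324)
Step 4: at (-0.064, 0.324), ∇F = (-0.384, 1.296) → (-0.064, 0.324) − 0.1·(-0.384, 1.296) = (-0.0256, 0.1944)

(-0.0256, 0.1944)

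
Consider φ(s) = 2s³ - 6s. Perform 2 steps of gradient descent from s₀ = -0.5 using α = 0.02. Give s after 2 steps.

φ′(s) = 6s² - 6
s₁ = -0.5 − 0.02·(-4.5) = -0.41
s₂ = -0.41 − 0.02·(-4.9914) = -0.310172

-0.310172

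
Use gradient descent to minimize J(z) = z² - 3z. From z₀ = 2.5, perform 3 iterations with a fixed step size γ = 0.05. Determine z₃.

J′(z) = 2z - 3
z₁ = 2.5 − 0.05·2 = 2.4
z₂ = 2.4 − 0.05·1.8 = 2.31
z₃ = 2.31 − 0.05·1.62 = 2.229

2.229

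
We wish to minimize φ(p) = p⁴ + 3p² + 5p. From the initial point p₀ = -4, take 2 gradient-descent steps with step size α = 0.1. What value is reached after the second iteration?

-5182.25

φ′(p) = 4p³ + 6p + 5
p₁ = -4 − 0.1·(-275) = 23.5
p₂ = 23.5 − 0.1·52057.5 = -5182.25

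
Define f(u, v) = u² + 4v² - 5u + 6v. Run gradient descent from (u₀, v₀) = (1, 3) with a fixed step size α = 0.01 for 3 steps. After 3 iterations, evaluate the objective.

∇f = (2u - 5, 8v + 6)
(u₁, v₁) = (1, 3) − 0.01·(-3, 30) = (1.03, 2.7)
(u₂, v₂) = (1.03, 2.7) − 0.01·(-2.94, 27.6) = (1.0594, 2.424)
(u₃, v₃) = (1.0594, 2.424) − 0.01·(-2.8812, 25.392) = (1.088212, 2.17008)
f(1.088212, 2.17008) = 27.600614182544

27.600614182544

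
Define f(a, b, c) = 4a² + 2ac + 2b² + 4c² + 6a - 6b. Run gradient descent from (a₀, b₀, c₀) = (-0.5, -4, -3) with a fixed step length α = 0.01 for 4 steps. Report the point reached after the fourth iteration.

∇f = (8a + 2c + 6, 4b - 6, 2a + 8c)
(a₁, b₁, c₁) = (-0.5, -4, -3) − 0.01·(-4, -22, -25) = (-0.46, -3.78, -2.75)
(a₂, b₂, c₂) = (-0.46, -3.78, -2.75) − 0.01·(-3.18, -21.12, -22.92) = (-0.4282, -3.5688, -2.5208)
(a₃, b₃, c₃) = (-0.4282, -3.5688, -2.5208) − 0.01·(-2.4672, -20.2752, -21.0228) = (-0.403528, -3.366048, -2.310572)
(a₄, b₄, c₄) = (-0.403528, -3.366048, -2.310572) − 0.01·(-1.849368, -19.464192, -19.291632) = (-0.38503432, -3.17140608, -2.11765568)

(-0.38503432, -3.17140608, -2.11765568)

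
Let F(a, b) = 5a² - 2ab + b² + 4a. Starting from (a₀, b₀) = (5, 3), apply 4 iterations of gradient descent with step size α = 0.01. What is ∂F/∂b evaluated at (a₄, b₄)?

-0.50153984

∇F = (10a - 2b + 4, -2a + 2b)
Step 1: at (5, 3), ∇F = (48, -4) → (5, 3) − 0.01·(48, -4) = (4.52, 3.04)
Step 2: at (4.52, 3.04), ∇F = (43.12, -2.96) → (4.52, 3.04) − 0.01·(43.12, -2.96) = (4.0888, 3.0696)
Step 3: at (4.0888, 3.0696), ∇F = (38.7488, -2.0384) → (4.0888, 3.0696) − 0.01·(38.7488, -2.0384) = (3.701312, 3.089984)
Step 4: at (3.701312, 3.089984), ∇F = (34.833152, -1.222656) → (3.701312, 3.089984) − 0.01·(34.833152, -1.222656) = (3.35298048, 3.10221056)
∂F/∂b at (3.35298048, 3.10221056) = -0.50153984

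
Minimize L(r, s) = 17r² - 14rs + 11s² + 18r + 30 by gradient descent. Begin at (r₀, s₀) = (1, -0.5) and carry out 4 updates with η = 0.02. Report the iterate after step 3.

(-0.507744, -0.145152)

∇L = (34r - 14s + 18, -14r + 22s)
(r₁, s₁) = (1, -0.5) − 0.02·(59, -25) = (-0.18, 0)
(r₂, s₂) = (-0.18, 0) − 0.02·(11.88, 2.52) = (-0.4176, -0.0504)
(r₃, s₃) = (-0.4176, -0.0504) − 0.02·(4.5072, 4.7376) = (-0.507744, -0.145152)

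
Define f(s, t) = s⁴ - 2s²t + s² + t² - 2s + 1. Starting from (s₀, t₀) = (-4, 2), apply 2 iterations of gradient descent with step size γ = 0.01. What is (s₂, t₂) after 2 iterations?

∇f = (4s³ - 4st + 2s - 2, -2s² + 2t)
(s₁, t₁) = (-4, 2) − 0.01·(-234, -28) = (-1.66, 2.28)
(s₂, t₂) = (-1.66, 2.28) − 0.01·(-8.477984, -0.9512) = (-1.57522016, 2.289512)

(-1.57522016, 2.289512)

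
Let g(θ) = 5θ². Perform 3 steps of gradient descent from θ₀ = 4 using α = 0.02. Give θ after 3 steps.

2.048

g′(θ) = 10θ
θ₁ = 4 − 0.02·40 = 3.2
θ₂ = 3.2 − 0.02·32 = 2.56
θ₃ = 2.56 − 0.02·25.6 = 2.048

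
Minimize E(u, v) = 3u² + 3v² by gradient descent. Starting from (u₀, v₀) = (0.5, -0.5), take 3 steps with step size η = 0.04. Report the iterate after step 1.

∇E = (6u, 6v)
Step 1: at (0.5, -0.5), ∇E = (3, -3) → (0.5, -0.5) − 0.04·(3, -3) = (0.38, -0.38)

(0.38, -0.38)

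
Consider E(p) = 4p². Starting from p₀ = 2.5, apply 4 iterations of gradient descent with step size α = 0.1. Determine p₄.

0.004

E′(p) = 8p
p₁ = 2.5 − 0.1·20 = 0.5
p₂ = 0.5 − 0.1·4 = 0.1
p₃ = 0.1 − 0.1·0.8 = 0.02
p₄ = 0.02 − 0.1·0.16 = 0.004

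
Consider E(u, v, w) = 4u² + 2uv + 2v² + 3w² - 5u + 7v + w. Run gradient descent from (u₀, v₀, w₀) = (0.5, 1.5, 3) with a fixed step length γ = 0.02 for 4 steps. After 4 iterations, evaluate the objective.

∇E = (8u + 2v - 5, 2u + 4v + 7, 6w + 1)
Step 1: at (0.5, 1.5, 3), ∇E = (2, 14, 19) → (0.5, 1.5, 3) − 0.02·(2, 14, 19) = (0.46, 1.22, 2.62)
Step 2: at (0.46, 1.22, 2.62), ∇E = (1.12, 12.8, 16.72) → (0.46, 1.22, 2.62) − 0.02·(1.12, 12.8, 16.72) = (0.4376, 0.964, 2.2856)
Step 3: at (0.4376, 0.964, 2.2856), ∇E = (0.4288, 11.7312, 14.7136) → (0.4376, 0.964, 2.2856) − 0.02·(0.4288, 11.7312, 14.7136) = (0.429024, 0.729376, 1.991328)
Step 4: at (0.429024, 0.729376, 1.991328), ∇E = (-0.109056, 10.775552, 12.947968) → (0.429024, 0.729376, 1.991328) − 0.02·(-0.109056, 10.775552, 12.947968) = (0.43120512, 0.51386496, 1.73236864)
E(0.43120512, 0.51386496, 1.73236864) = 13.891729294336

13.891729294336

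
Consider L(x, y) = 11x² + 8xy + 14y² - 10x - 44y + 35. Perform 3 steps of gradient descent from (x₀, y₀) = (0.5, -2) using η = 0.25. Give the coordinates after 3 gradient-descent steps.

∇L = (22x + 8y - 10, 8x + 28y - 44)
(x₁, y₁) = (0.5, -2) − 0.25·(-15, -96) = (4.25, 22)
(x₂, y₂) = (4.25, 22) − 0.25·(259.5, 606) = (-60.625, -129.5)
(x₃, y₃) = (-60.625, -129.5) − 0.25·(-2379.75, -4155) = (534.3125, 909.25)

(534.3125, 909.25)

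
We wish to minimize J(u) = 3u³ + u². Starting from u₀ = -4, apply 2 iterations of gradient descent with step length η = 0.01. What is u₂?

J′(u) = 9u² + 2u
Step 1: J′(-4) = 136; u₁ = -4 − 0.01·136 = -5.36
Step 2: J′(-5.36) = 247.8464; u₂ = -5.36 − 0.01·247.8464 = -7.838464

-7.838464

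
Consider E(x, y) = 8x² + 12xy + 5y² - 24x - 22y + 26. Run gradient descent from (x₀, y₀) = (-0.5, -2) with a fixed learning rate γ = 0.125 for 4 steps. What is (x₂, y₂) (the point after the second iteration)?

(-9.5, -8)

∇E = (16x + 12y - 24, 12x + 10y - 22)
Step 1: at (-0.5, -2), ∇E = (-56, -48) → (-0.5, -2) − 0.125·(-56, -48) = (6.5, 4)
Step 2: at (6.5, 4), ∇E = (128, 96) → (6.5, 4) − 0.125·(128, 96) = (-9.5, -8)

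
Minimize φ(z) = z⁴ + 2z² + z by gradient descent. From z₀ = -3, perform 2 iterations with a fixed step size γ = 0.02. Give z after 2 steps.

-0.57133376

φ′(z) = 4z³ + 4z + 1
z₁ = -3 − 0.02·(-119) = -0.62
z₂ = -0.62 − 0.02·(-2.433312) = -0.57133376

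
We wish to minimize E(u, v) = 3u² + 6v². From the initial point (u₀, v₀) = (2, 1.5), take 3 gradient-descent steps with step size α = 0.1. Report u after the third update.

0.128

∇E = (6u, 12v)
(u₁, v₁) = (2, 1.5) − 0.1·(12, 18) = (0.8, -0.3)
(u₂, v₂) = (0.8, -0.3) − 0.1·(4.8, -3.6) = (0.32, 0.06)
(u₃, v₃) = (0.32, 0.06) − 0.1·(1.92, 0.72) = (0.128, -0.012)
u = 0.128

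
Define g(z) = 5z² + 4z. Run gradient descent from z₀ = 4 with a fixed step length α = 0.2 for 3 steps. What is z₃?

-4.8

g′(z) = 10z + 4
Step 1: g′(4) = 44; z₁ = 4 − 0.2·44 = -4.8
Step 2: g′(-4.8) = -44; z₂ = -4.8 − 0.2·(-44) = 4
Step 3: g′(4) = 44; z₃ = 4 − 0.2·44 = -4.8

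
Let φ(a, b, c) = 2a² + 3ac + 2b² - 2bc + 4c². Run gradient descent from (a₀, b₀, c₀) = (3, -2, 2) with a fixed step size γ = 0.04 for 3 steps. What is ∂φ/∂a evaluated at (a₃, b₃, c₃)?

∇φ = (4a + 3c, 4b - 2c, 3a - 2b + 8c)
Step 1: at (3, -2, 2), ∇φ = (18, -12, 29) → (3, -2, 2) − 0.04·(18, -12, 29) = (2.28, -1.52, 0.84)
Step 2: at (2.28, -1.52, 0.84), ∇φ = (11.64, -7.76, 16.6) → (2.28, -1.52, 0.84) − 0.04·(11.64, -7.76, 16.6) = (1.8144, -1.2096, 0.176)
Step 3: at (1.8144, -1.2096, 0.176), ∇φ = (7.7856, -5.1904, 9.2704) → (1.8144, -1.2096, 0.176) − 0.04·(7.7856, -5.1904, 9.2704) = (1.502976, -1.001984, -0.194816)
∂φ/∂a at (1.502976, -1.001984, -0.194816) = 5.427456

5.427456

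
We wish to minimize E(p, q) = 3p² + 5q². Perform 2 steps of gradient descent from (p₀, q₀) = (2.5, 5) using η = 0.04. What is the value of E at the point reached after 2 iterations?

22.455408

∇E = (6p, 10q)
Step 1: at (2.5, 5), ∇E = (15, 50) → (2.5, 5) − 0.04·(15, 50) = (1.9, 3)
Step 2: at (1.9, 3), ∇E = (11.4, 30) → (1.9, 3) − 0.04·(11.4, 30) = (1.444, 1.8)
E(1.444, 1.8) = 22.455408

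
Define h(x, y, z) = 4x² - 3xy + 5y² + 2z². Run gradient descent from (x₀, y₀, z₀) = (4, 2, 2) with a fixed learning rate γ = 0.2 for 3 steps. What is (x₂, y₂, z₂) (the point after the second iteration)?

(0.96, -1.12, 0.08)

∇h = (8x - 3y, -3x + 10y, 4z)
Step 1: at (4, 2, 2), ∇h = (26, 8, 8) → (4, 2, 2) − 0.2·(26, 8, 8) = (-1.2, 0.4, 0.4)
Step 2: at (-1.2, 0.4, 0.4), ∇h = (-10.8, 7.6, 1.6) → (-1.2, 0.4, 0.4) − 0.2·(-10.8, 7.6, 1.6) = (0.96, -1.12, 0.08)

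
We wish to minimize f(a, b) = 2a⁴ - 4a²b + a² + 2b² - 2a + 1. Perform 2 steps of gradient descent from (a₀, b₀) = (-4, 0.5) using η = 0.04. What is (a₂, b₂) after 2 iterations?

(-1340.08429568, 44.701216)

∇f = (8a³ - 8ab + 2a - 2, -4a² + 4b)
(a₁, b₁) = (-4, 0.5) − 0.04·(-506, -62) = (16.24, 2.98)
(a₂, b₂) = (16.24, 2.98) − 0.04·(33908.107392, -1043.0304) = (-1340.08429568, 44.701216)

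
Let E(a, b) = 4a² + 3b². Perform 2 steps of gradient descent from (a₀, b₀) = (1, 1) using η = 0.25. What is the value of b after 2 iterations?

0.25

∇E = (8a, 6b)
(a₁, b₁) = (1, 1) − 0.25·(8, 6) = (-1, -0.5)
(a₂, b₂) = (-1, -0.5) − 0.25·(-8, -3) = (1, 0.25)
b = 0.25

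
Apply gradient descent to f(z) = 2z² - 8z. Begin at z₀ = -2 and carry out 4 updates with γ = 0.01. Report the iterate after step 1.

-1.84

f′(z) = 4z - 8
Step 1: f′(-2) = -16; z₁ = -2 − 0.01·(-16) = -1.84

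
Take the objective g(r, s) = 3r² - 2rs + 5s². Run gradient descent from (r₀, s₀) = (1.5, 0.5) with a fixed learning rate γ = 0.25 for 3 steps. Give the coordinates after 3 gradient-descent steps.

∇g = (6r - 2s, -2r + 10s)
(r₁, s₁) = (1.5, 0.5) − 0.25·(8, 2) = (-0.5, 0)
(r₂, s₂) = (-0.5, 0) − 0.25·(-3, 1) = (0.25, -0.25)
(r₃, s₃) = (0.25, -0.25) − 0.25·(2, -3) = (-0.25, 0.5)

(-0.25, 0.5)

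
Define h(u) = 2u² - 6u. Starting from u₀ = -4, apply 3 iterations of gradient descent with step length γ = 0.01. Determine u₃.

h′(u) = 4u - 6
u₁ = -4 − 0.01·(-22) = -3.78
u₂ = -3.78 − 0.01·(-21.12) = -3.5688
u₃ = -3.5688 − 0.01·(-20.2752) = -3.366048

-3.366048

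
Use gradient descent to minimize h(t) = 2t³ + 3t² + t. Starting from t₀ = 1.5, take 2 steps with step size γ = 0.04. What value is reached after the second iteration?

h′(t) = 6t² + 6t + 1
t₁ = 1.5 − 0.04·23.5 = 0.56
t₂ = 0.56 − 0.04·6.2416 = 0.310336

0.310336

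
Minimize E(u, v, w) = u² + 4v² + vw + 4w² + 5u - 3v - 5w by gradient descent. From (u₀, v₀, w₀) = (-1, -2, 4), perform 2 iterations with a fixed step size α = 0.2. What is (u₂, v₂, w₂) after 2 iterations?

∇E = (2u + 5, 8v + w - 3, v + 8w - 5)
Step 1: at (-1, -2, 4), ∇E = (3, -15, 25) → (-1, -2, 4) − 0.2·(3, -15, 25) = (-1.6, 1, -1)
Step 2: at (-1.6, 1, -1), ∇E = (1.8, 4, -12) → (-1.6, 1, -1) − 0.2·(1.8, 4, -12) = (-1.96, 0.2, 1.4)

(-1.96, 0.2, 1.4)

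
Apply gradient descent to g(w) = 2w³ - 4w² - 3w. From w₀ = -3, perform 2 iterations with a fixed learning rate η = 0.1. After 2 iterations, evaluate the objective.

-1245920.34375

g′(w) = 6w² - 8w - 3
Step 1: g′(-3) = 75; w₁ = -3 − 0.1·75 = -10.5
Step 2: g′(-10.5) = 742.5; w₂ = -10.5 − 0.1·742.5 = -84.75
g(-84.75) = -1245920.34375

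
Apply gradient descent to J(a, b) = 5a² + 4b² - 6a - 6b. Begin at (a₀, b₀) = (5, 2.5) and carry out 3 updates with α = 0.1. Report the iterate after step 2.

∇J = (10a - 6, 8b - 6)
(a₁, b₁) = (5, 2.5) − 0.1·(44, 14) = (0.6, 1.1)
(a₂, b₂) = (0.6, 1.1) − 0.1·(0, 2.8) = (0.6, 0.82)

(0.6, 0.82)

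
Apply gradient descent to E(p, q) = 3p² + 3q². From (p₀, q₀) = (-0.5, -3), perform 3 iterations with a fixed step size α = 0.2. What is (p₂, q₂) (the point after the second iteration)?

∇E = (6p, 6q)
(p₁, q₁) = (-0.5, -3) − 0.2·(-3, -18) = (0.1, 0.6)
(p₂, q₂) = (0.1, 0.6) − 0.2·(0.6, 3.6) = (-0.02, -0.12)

(-0.02, -0.12)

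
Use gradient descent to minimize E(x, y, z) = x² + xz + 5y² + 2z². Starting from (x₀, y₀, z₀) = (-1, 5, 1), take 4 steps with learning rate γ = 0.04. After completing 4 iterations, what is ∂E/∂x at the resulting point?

-1.0525184

∇E = (2x + z, 10y, x + 4z)
(x₁, y₁, z₁) = (-1, 5, 1) − 0.04·(-1, 50, 3) = (-0.96, 3, 0.88)
(x₂, y₂, z₂) = (-0.96, 3, 0.88) − 0.04·(-1.04, 30, 2.56) = (-0.9184, 1.8, 0.7776)
(x₃, y₃, z₃) = (-0.9184, 1.8, 0.7776) − 0.04·(-1.0592, 18, 2.192) = (-0.876032, 1.08, 0.68992)
(x₄, y₄, z₄) = (-0.876032, 1.08, 0.68992) − 0.04·(-1.062144, 10.8, 1.883648) = (-0.83354624, 0.648, 0.61457408)
∂E/∂x at (-0.83354624, 0.648, 0.61457408) = -1.0525184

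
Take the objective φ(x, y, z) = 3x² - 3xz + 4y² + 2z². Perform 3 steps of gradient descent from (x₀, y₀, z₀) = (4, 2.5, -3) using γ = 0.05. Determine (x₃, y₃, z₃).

∇φ = (6x - 3z, 8y, -3x + 4z)
(x₁, y₁, z₁) = (4, 2.5, -3) − 0.05·(33, 20, -24) = (2.35, 1.5, -1.8)
(x₂, y₂, z₂) = (2.35, 1.5, -1.8) − 0.05·(19.5, 12, -14.25) = (1.375, 0.9, -1.0875)
(x₃, y₃, z₃) = (1.375, 0.9, -1.0875) − 0.05·(11.5125, 7.2, -8.475) = (0.799375, 0.54, -0.66375)

(0.799375, 0.54, -0.66375)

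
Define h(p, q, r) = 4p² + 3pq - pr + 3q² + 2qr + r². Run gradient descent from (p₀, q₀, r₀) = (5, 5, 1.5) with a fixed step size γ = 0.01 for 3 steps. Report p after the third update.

∇h = (8p + 3q - r, 3p + 6q + 2r, -p + 2q + 2r)
(p₁, q₁, r₁) = (5, 5, 1.5) − 0.01·(53.5, 48, 8) = (4.465, 4.52, 1.42)
(p₂, q₂, r₂) = (4.465, 4.52, 1.42) − 0.01·(47.86, 43.355, 7.415) = (3.9864, 4.08645, 1.34585)
(p₃, q₃, r₃) = (3.9864, 4.08645, 1.34585) − 0.01·(42.8047, 39.1696, 6.8782) = (3.558353, 3.694754, 1.277068)
p = 3.558353

3.558353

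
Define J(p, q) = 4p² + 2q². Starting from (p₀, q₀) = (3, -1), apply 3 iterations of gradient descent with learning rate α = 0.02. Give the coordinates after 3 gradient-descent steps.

(1.778112, -0.778688)

∇J = (8p, 4q)
Step 1: at (3, -1), ∇J = (24, -4) → (3, -1) − 0.02·(24, -4) = (2.52, -0.92)
Step 2: at (2.52, -0.92), ∇J = (20.16, -3.68) → (2.52, -0.92) − 0.02·(20.16, -3.68) = (2.1168, -0.8464)
Step 3: at (2.1168, -0.8464), ∇J = (16.9344, -3.3856) → (2.1168, -0.8464) − 0.02·(16.9344, -3.3856) = (1.778112, -0.778688)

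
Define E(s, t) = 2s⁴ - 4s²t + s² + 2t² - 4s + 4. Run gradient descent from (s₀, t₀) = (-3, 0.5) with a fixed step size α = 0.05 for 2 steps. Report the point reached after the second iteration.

(-168.7072, 13.618)

∇E = (8s³ - 8st + 2s - 4, -4s² + 4t)
Step 1: at (-3, 0.5), ∇E = (-214, -34) → (-3, 0.5) − 0.05·(-214, -34) = (7.7, 2.2)
Step 2: at (7.7, 2.2), ∇E = (3528.144, -228.36) → (7.7, 2.2) − 0.05·(3528.144, -228.36) = (-168.7072, 13.618)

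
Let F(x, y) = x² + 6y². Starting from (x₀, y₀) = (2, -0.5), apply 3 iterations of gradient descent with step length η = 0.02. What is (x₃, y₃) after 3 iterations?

∇F = (2x, 12y)
Step 1: at (2, -0.5), ∇F = (4, -6) → (2, -0.5) − 0.02·(4, -6) = (1.92, -0.38)
Step 2: at (1.92, -0.38), ∇F = (3.84, -4.56) → (1.92, -0.38) − 0.02·(3.84, -4.56) = (1.8432, -0.2888)
Step 3: at (1.8432, -0.2888), ∇F = (3.6864, -3.4656) → (1.8432, -0.2888) − 0.02·(3.6864, -3.4656) = (1.769472, -0.219488)

(1.769472, -0.219488)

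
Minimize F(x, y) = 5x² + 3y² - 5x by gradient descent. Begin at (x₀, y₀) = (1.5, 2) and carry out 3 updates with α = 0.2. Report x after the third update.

-0.5

∇F = (10x - 5, 6y)
Step 1: at (1.5, 2), ∇F = (10, 12) → (1.5, 2) − 0.2·(10, 12) = (-0.5, -0.4)
Step 2: at (-0.5, -0.4), ∇F = (-10, -2.4) → (-0.5, -0.4) − 0.2·(-10, -2.4) = (1.5, 0.08)
Step 3: at (1.5, 0.08), ∇F = (10, 0.48) → (1.5, 0.08) − 0.2·(10, 0.48) = (-0.5, -0.016)
x = -0.5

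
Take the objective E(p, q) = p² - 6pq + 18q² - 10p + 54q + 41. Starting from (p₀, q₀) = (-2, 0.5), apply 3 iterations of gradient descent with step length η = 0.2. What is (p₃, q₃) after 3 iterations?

∇E = (2p - 6q - 10, -6p + 36q + 54)
(p₁, q₁) = (-2, 0.5) − 0.2·(-17, 84) = (1.4, -16.3)
(p₂, q₂) = (1.4, -16.3) − 0.2·(90.6, -541.2) = (-16.72, 91.94)
(p₃, q₃) = (-16.72, 91.94) − 0.2·(-595.08, 3464.16) = (102.296, -600.892)

(102.296, -600.892)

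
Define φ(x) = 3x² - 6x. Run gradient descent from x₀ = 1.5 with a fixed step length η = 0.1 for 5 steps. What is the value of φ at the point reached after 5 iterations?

-2.9999213568

φ′(x) = 6x - 6
x₁ = 1.5 − 0.1·3 = 1.2
x₂ = 1.2 − 0.1·1.2 = 1.08
x₃ = 1.08 − 0.1·0.48 = 1.032
x₄ = 1.032 − 0.1·0.192 = 1.0128
x₅ = 1.0128 − 0.1·0.0768 = 1.00512
φ(1.00512) = -2.9999213568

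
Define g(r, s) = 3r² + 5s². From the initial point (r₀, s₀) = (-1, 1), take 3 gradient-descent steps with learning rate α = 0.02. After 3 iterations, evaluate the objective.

∇g = (6r, 10s)
(r₁, s₁) = (-1, 1) − 0.02·(-6, 10) = (-0.88, 0.8)
(r₂, s₂) = (-0.88, 0.8) − 0.02·(-5.28, 8) = (-0.7744, 0.64)
(r₃, s₃) = (-0.7744, 0.64) − 0.02·(-4.6464, 6.4) = (-0.681472, 0.512)
g(-0.681472, 0.512) = 2.703932260352

2.703932260352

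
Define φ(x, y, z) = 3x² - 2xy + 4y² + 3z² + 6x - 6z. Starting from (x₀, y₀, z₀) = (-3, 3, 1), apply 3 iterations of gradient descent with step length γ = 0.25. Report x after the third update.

∇φ = (6x - 2y + 6, -2x + 8y, 6z - 6)
(x₁, y₁, z₁) = (-3, 3, 1) − 0.25·(-18, 30, 0) = (1.5, -4.5, 1)
(x₂, y₂, z₂) = (1.5, -4.5, 1) − 0.25·(24, -39, 0) = (-4.5, 5.25, 1)
(x₃, y₃, z₃) = (-4.5, 5.25, 1) − 0.25·(-31.5, 51, 0) = (3.375, -7.5, 1)
x = 3.375

3.375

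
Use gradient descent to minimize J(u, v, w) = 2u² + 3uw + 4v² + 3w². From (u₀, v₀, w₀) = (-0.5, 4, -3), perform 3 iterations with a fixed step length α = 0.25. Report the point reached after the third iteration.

(1.96875, -4, 2.3671875)

∇J = (4u + 3w, 8v, 3u + 6w)
(u₁, v₁, w₁) = (-0.5, 4, -3) − 0.25·(-11, 32, -19.5) = (2.25, -4, 1.875)
(u₂, v₂, w₂) = (2.25, -4, 1.875) − 0.25·(14.625, -32, 18) = (-1.40625, 4, -2.625)
(u₃, v₃, w₃) = (-1.40625, 4, -2.625) − 0.25·(-13.5, 32, -19.96875) = (1.96875, -4, 2.3671875)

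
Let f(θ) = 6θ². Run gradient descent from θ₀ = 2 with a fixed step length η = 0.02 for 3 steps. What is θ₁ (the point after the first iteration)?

1.52

f′(θ) = 12θ
θ₁ = 2 − 0.02·24 = 1.52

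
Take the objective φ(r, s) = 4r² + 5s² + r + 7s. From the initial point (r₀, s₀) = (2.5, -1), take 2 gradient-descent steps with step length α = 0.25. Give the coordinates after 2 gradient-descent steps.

∇φ = (8r + 1, 10s + 7)
(r₁, s₁) = (2.5, -1) − 0.25·(21, -3) = (-2.75, -0.25)
(r₂, s₂) = (-2.75, -0.25) − 0.25·(-21, 4.5) = (2.5, -1.375)

(2.5, -1.375)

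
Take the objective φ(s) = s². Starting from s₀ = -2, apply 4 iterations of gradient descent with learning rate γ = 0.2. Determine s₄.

-0.2592

φ′(s) = 2s
s₁ = -2 − 0.2·(-4) = -1.2
s₂ = -1.2 − 0.2·(-2.4) = -0.72
s₃ = -0.72 − 0.2·(-1.44) = -0.432
s₄ = -0.432 − 0.2·(-0.864) = -0.2592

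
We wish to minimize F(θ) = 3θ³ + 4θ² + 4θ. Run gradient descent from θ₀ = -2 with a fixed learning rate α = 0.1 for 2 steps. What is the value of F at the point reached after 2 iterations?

F′(θ) = 9θ² + 8θ + 4
Step 1: F′(-2) = 24; θ₁ = -2 − 0.1·24 = -4.4
Step 2: F′(-4.4) = 143.04; θ₂ = -4.4 − 0.1·143.04 = -18.704
F(-18.704) = -18305.658068992

-18305.658068992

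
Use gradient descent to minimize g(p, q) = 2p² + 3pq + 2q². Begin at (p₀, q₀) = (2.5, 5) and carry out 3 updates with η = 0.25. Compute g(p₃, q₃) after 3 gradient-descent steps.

∇g = (4p + 3q, 3p + 4q)
(p₁, q₁) = (2.5, 5) − 0.25·(25, 27.5) = (-3.75, -1.875)
(p₂, q₂) = (-3.75, -1.875) − 0.25·(-20.625, -18.75) = (1.40625, 2.8125)
(p₃, q₃) = (1.40625, 2.8125) − 0.25·(14.0625, 15.46875) = (-2.109375, -1.0546875)
g(-2.109375, -1.0546875) = 17.7978515625

17.7978515625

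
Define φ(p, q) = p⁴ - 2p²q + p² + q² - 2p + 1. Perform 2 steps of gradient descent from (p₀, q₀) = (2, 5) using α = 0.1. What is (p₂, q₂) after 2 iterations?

∇φ = (4p³ - 4pq + 2p - 2, -2p² + 2q)
Step 1: at (2, 5), ∇φ = (-6, 2) → (2, 5) − 0.1·(-6, 2) = (2.6, 4.8)
Step 2: at (2.6, 4.8), ∇φ = (23.584, -3.92) → (2.6, 4.8) − 0.1·(23.584, -3.92) = (0.2416, 5.192)

(0.2416, 5.192)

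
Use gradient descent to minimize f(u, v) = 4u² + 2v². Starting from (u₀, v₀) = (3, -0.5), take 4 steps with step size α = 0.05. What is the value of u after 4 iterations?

∇f = (8u, 4v)
Step 1: at (3, -0.5), ∇f = (24, -2) → (3, -0.5) − 0.05·(24, -2) = (1.8, -0.4)
Step 2: at (1.8, -0.4), ∇f = (14.4, -1.6) → (1.8, -0.4) − 0.05·(14.4, -1.6) = (1.08, -0.32)
Step 3: at (1.08, -0.32), ∇f = (8.64, -1.28) → (1.08, -0.32) − 0.05·(8.64, -1.28) = (0.648, -0.256)
Step 4: at (0.648, -0.256), ∇f = (5.184, -1.024) → (0.648, -0.256) − 0.05·(5.184, -1.024) = (0.3888, -0.2048)
u = 0.3888

0.3888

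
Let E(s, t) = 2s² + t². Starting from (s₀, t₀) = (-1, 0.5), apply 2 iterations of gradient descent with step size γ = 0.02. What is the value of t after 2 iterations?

∇E = (4s, 2t)
(s₁, t₁) = (-1, 0.5) − 0.02·(-4, 1) = (-0.92, 0.48)
(s₂, t₂) = (-0.92, 0.48) − 0.02·(-3.68, 0.96) = (-0.8464, 0.4608)
t = 0.4608

0.4608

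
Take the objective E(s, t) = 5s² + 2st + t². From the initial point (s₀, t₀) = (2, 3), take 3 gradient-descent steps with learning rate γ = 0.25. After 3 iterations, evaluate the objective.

653

∇E = (10s + 2t, 2s + 2t)
(s₁, t₁) = (2, 3) − 0.25·(26, 10) = (-4.5, 0.5)
(s₂, t₂) = (-4.5, 0.5) − 0.25·(-44, -8) = (6.5, 2.5)
(s₃, t₃) = (6.5, 2.5) − 0.25·(70, 18) = (-11, -2)
E(-11, -2) = 653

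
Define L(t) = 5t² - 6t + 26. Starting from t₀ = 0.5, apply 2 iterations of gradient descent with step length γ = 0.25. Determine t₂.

0.375

L′(t) = 10t - 6
Step 1: L′(0.5) = -1; t₁ = 0.5 − 0.25·(-1) = 0.75
Step 2: L′(0.75) = 1.5; t₂ = 0.75 − 0.25·1.5 = 0.375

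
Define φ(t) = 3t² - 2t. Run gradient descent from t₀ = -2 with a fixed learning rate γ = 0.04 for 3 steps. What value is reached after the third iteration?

φ′(t) = 6t - 2
t₁ = -2 − 0.04·(-14) = -1.44
t₂ = -1.44 − 0.04·(-10.64) = -1.0144
t₃ = -1.0144 − 0.04·(-8.0864) = -0.690944

-0.690944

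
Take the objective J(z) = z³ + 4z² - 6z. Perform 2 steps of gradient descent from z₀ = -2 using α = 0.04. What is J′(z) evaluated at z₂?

-11.23813888

J′(z) = 3z² + 8z - 6
Step 1: J′(-2) = -10; z₁ = -2 − 0.04·(-10) = -1.6
Step 2: J′(-1.6) = -11.12; z₂ = -1.6 − 0.04·(-11.12) = -1.1552
J′(z) at (-1.1552) = -11.23813888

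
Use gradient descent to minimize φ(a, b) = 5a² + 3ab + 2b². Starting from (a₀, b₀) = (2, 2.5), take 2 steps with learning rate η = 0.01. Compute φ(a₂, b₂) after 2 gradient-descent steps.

∇φ = (10a + 3b, 3a + 4b)
Step 1: at (2, 2.5), ∇φ = (27.5, 16) → (2, 2.5) − 0.01·(27.5, 16) = (1.725, 2.34)
Step 2: at (1.725, 2.34), ∇φ = (24.27, 14.535) → (1.725, 2.34) − 0.01·(24.27, 14.535) = (1.4823, 2.19465)
φ(1.4823, 2.19465) = 30.37843278

30.37843278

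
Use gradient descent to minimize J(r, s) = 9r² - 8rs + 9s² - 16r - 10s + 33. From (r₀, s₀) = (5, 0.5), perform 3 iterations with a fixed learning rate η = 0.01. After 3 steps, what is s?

∇J = (18r - 8s - 16, -8r + 18s - 10)
Step 1: at (5, 0.5), ∇J = (70, -41) → (5, 0.5) − 0.01·(70, -41) = (4.3, 0.91)
Step 2: at (4.3, 0.91), ∇J = (54.12, -28.02) → (4.3, 0.91) − 0.01·(54.12, -28.02) = (3.7588, 1.1902)
Step 3: at (3.7588, 1.1902), ∇J = (42.1368, -18.6468) → (3.7588, 1.1902) − 0.01·(42.1368, -18.6468) = (3.337432, 1.376668)
s = 1.376668

1.376668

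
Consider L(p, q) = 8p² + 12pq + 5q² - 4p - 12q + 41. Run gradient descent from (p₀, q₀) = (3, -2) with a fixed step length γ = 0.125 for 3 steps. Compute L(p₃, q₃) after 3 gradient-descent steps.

726.3876953125

∇L = (16p + 12q - 4, 12p + 10q - 12)
(p₁, q₁) = (3, -2) − 0.125·(20, 4) = (0.5, -2.5)
(p₂, q₂) = (0.5, -2.5) − 0.125·(-26, -31) = (3.75, 1.375)
(p₃, q₃) = (3.75, 1.375) − 0.125·(72.5, 46.75) = (-5.3125, -4.46875)
L(-5.3125, -4.46875) = 726.3876953125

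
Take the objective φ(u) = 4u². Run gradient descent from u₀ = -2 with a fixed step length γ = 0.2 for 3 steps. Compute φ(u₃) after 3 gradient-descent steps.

φ′(u) = 8u
Step 1: φ′(-2) = -16; u₁ = -2 − 0.2·(-16) = 1.2
Step 2: φ′(1.2) = 9.6; u₂ = 1.2 − 0.2·9.6 = -0.72
Step 3: φ′(-0.72) = -5.76; u₃ = -0.72 − 0.2·(-5.76) = 0.432
φ(0.432) = 0.746496

0.746496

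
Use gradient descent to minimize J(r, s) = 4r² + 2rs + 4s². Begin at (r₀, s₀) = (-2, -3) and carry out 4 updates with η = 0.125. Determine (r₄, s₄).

∇J = (8r + 2s, 2r + 8s)
Step 1: at (-2, -3), ∇J = (-22, -28) → (-2, -3) − 0.125·(-22, -28) = (0.75, 0.5)
Step 2: at (0.75, 0.5), ∇J = (7, 5.5) → (0.75, 0.5) − 0.125·(7, 5.5) = (-0.125, -0.1875)
Step 3: at (-0.125, -0.1875), ∇J = (-1.375, -1.75) → (-0.125, -0.1875) − 0.125·(-1.375, -1.75) = (0.046875, 0.03125)
Step 4: at (0.046875, 0.03125), ∇J = (0.4375, 0.34375) → (0.046875, 0.03125) − 0.125·(0.4375, 0.34375) = (-0.0078125, -0.01171875)

(-0.0078125, -0.01171875)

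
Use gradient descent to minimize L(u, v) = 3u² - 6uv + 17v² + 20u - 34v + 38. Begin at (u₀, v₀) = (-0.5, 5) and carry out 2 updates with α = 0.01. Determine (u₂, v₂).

∇L = (6u - 6v + 20, -6u + 34v - 34)
(u₁, v₁) = (-0.5, 5) − 0.01·(-13, 139) = (-0.37, 3.61)
(u₂, v₂) = (-0.37, 3.61) − 0.01·(-3.88, 90.96) = (-0.3312, 2.7004)

(-0.3312, 2.7004)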